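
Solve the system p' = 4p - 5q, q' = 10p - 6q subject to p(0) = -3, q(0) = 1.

p(t) = -4e^(-t)sin(5t) - 3e^(-t)cos(5t), q(t) = -7e^(-t)sin(5t) + e^(-t)cos(5t)

Coefficient matrix A = [[4, -5], [10, -6]].
Characteristic polynomial det(A - λI) = λ^2 + 2λ + 26 = 0.
Eigenvalues λ = -1 ± 5i (complex conjugate pair).
For λ=-1+5i: an eigenvector is (0,1) - i(-1,-1) = (0 + i, 1 + i).
A real fundamental pair from Re and Im of e^((-1+5i)t)v: X_1 = e^(-t)(cos(5t)·(0,1) + sin(5t)·(-1,-1)), X_2 = e^(-t)(sin(5t)·(0,1) - cos(5t)·(-1,-1)).
General solution: C_1X_1 + C_2X_2.
Applying p(0)=-3, q(0)=1 gives C_1=4, C_2=-3.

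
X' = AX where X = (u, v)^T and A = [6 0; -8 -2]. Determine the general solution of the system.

Coefficient matrix A = [[6, 0], [-8, -2]].
Characteristic polynomial det(A - λI) = λ^2 - 4λ - 12 = 0.
Eigenvalues λ = 6, -2.
For λ=6: (A-λI) row 2 is [-8, -8], so an eigenvector is (1, -1).
For λ=-2: (A-λI) row 1 is [8, 0], so an eigenvector is (0, -1).
General solution: K_1e^(6t)(1,-1) + K_2e^(-2t)(0,-1).

u(t) = K_1e^(6t), v(t) = -K_1e^(6t) - K_2e^(-2t)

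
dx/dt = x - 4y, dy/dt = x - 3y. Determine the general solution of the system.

Coefficient matrix A = [[1, -4], [1, -3]].
Characteristic polynomial det(A - λI) = λ^2 + 2λ + 1 = 0.
Single eigenvalue λ = -1 with algebraic multiplicity 2.
Eigenvector v = (-2,-1); generalized eigenvector w with (A-λI)w=v is (3,2).
General solution: e^(-t)[c_1·v + c_2·(t·v + w)].

x(t) = -2c_1e^(-t) - 2c_2te^(-t) + 3c_2e^(-t), y(t) = -c_1e^(-t) - c_2te^(-t) + 2c_2e^(-t)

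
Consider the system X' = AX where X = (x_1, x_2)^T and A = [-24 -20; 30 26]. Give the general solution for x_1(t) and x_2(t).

x_1(t) = C_1e^(-4t) - 2C_2e^(6t), x_2(t) = -C_1e^(-4t) + 3C_2e^(6t)

Coefficient matrix A = [[-24, -20], [30, 26]].
Characteristic polynomial det(A - λI) = λ^2 - 2λ - 24 = 0.
Eigenvalues λ = -4, 6.
For λ=-4: (A-λI) row 1 is [-20, -20], so an eigenvector is (1, -1).
For λ=6: (A-λI) row 1 is [-30, -20], so an eigenvector is (-2, 3).
General solution: C_1e^(-4t)(1,-1) + C_2e^(6t)(-2,3).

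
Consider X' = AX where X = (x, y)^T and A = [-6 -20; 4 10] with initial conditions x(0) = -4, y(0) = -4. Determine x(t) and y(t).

Coefficient matrix A = [[-6, -20], [4, 10]].
Characteristic polynomial det(A - λI) = λ^2 - 4λ + 20 = 0.
Eigenvalues λ = 2 ± 4i (complex conjugate pair).
For λ=2+4i: an eigenvector is (2,-1) - i(1,0) = (2 - i, -1).
A real fundamental pair from Re and Im of e^((2+4i)t)v: X_1 = e^(2t)(cos(4t)·(2,-1) + sin(4t)·(1,0)), X_2 = e^(2t)(sin(4t)·(2,-1) - cos(4t)·(1,0)).
General solution: C_1X_1 + C_2X_2.
Applying x(0)=-4, y(0)=-4 gives C_1=4, C_2=12.

x(t) = 28e^(2t)sin(4t) - 4e^(2t)cos(4t), y(t) = -12e^(2t)sin(4t) - 4e^(2t)cos(4t)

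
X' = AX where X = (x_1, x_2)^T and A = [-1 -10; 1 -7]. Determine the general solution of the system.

x_1(t) = 3K_1e^(-4t)sin(t) + K_1e^(-4t)cos(t) + K_2e^(-4t)sin(t) - 3K_2e^(-4t)cos(t), x_2(t) = K_1e^(-4t)sin(t) - K_2e^(-4t)cos(t)

Coefficient matrix A = [[-1, -10], [1, -7]].
Characteristic polynomial det(A - λI) = λ^2 + 8λ + 17 = 0.
Eigenvalues λ = -4 ± i (complex conjugate pair).
For λ=-4+i: an eigenvector is (1,0) - i(3,1) = (1 - 3i, 0 - i).
A real fundamental pair from Re and Im of e^((-4+i)t)v: X_1 = e^(-4t)(cos(t)·(1,0) + sin(t)·(3,1)), X_2 = e^(-4t)(sin(t)·(1,0) - cos(t)·(3,1)).
General solution: K_1X_1 + K_2X_2.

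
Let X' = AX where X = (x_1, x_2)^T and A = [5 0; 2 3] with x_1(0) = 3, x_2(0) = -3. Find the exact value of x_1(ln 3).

729

A = [[5,0],[2,3]]; eigenvalues λ = 5, 3.
Eigenvectors: (-1,-1) for λ=5, (0,1) for λ=3.
From the initial condition, c_1 = -3, c_2 = -6.
x_1(ln 3) = (-3)(3^5)(-1) + (-6)(3^3)(0) = 729.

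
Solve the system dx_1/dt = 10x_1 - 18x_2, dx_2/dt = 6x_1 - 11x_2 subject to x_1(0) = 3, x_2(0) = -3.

Coefficient matrix A = [[10, -18], [6, -11]].
Characteristic polynomial det(A - λI) = λ^2 + λ - 2 = 0.
Eigenvalues λ = 1, -2.
For λ=1: (A-λI) row 1 is [9, -18], so an eigenvector is (2, 1).
For λ=-2: (A-λI) row 1 is [12, -18], so an eigenvector is (3, 2).
General solution: c_1e^(t)(2,1) + c_2e^(-2t)(3,2).
Applying x_1(0)=3, x_2(0)=-3 gives c_1=15, c_2=-9.

x_1(t) = 30e^(t) - 27e^(-2t), x_2(t) = 15e^(t) - 18e^(-2t)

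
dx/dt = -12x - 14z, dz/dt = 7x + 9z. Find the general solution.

x(t) = c_1e^(2t) - 2c_2e^(-5t), z(t) = -c_1e^(2t) + c_2e^(-5t)

Coefficient matrix A = [[-12, -14], [7, 9]].
Characteristic polynomial det(A - λI) = λ^2 + 3λ - 10 = 0.
Eigenvalues λ = 2, -5.
For λ=2: (A-λI) row 1 is [-14, -14], so an eigenvector is (1, -1).
For λ=-5: (A-λI) row 1 is [-7, -14], so an eigenvector is (-2, 1).
General solution: c_1e^(2t)(1,-1) + c_2e^(-5t)(-2,1).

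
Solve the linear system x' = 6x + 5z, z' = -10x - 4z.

Coefficient matrix A = [[6, 5], [-10, -4]].
Characteristic polynomial det(A - λI) = λ^2 - 2λ + 26 = 0.
Eigenvalues λ = 1 ± 5i (complex conjugate pair).
For λ=1+5i: an eigenvector is (-1,1) - i(0,1) = (-1, 1 - i).
A real fundamental pair from Re and Im of e^((1+5i)t)v: X_1 = e^(t)(cos(5t)·(-1,1) + sin(5t)·(0,1)), X_2 = e^(t)(sin(5t)·(-1,1) - cos(5t)·(0,1)).
General solution: K_1X_1 + K_2X_2.

x(t) = -K_1e^(t)cos(5t) - K_2e^(t)sin(5t), z(t) = K_1e^(t)sin(5t) + K_1e^(t)cos(5t) + K_2e^(t)sin(5t) - K_2e^(t)cos(5t)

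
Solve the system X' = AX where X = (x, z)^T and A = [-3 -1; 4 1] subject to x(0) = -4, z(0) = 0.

Coefficient matrix A = [[-3, -1], [4, 1]].
Characteristic polynomial det(A - λI) = λ^2 + 2λ + 1 = 0.
Single eigenvalue λ = -1 with algebraic multiplicity 2.
Eigenvector v = (1,-2); generalized eigenvector w with (A-λI)w=v is (0,-1).
General solution: e^(-t)[K_1·v + K_2·(t·v + w)].
Applying x(0)=-4, z(0)=0 gives K_1=-4, K_2=8.

x(t) = 8te^(-t) - 4e^(-t), z(t) = -16te^(-t)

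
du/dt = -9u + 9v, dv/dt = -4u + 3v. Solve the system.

Coefficient matrix A = [[-9, 9], [-4, 3]].
Characteristic polynomial det(A - λI) = λ^2 + 6λ + 9 = 0.
Single eigenvalue λ = -3 with algebraic multiplicity 2.
Eigenvector v = (3,2); generalized eigenvector w with (A-λI)w=v is (1,1).
General solution: e^(-3t)[C_1·v + C_2·(t·v + w)].

u(t) = 3C_1e^(-3t) + 3C_2te^(-3t) + C_2e^(-3t), v(t) = 2C_1e^(-3t) + 2C_2te^(-3t) + C_2e^(-3t)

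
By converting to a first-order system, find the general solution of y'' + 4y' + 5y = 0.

y(t) = c_1e^(-2t)cos(t) + c_2e^(-2t)sin(t)

Let x_1 = y, x_2 = y'. Then x_1' = x_2 and x_2' = -5x_1 - 4x_2.
A = [[0,1],[-5,-4]]; det(A-λI) = λ^2 + 4λ + 5.
Eigenvalues λ = -2 ± i.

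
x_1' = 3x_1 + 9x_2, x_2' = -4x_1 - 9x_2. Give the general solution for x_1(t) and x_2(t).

x_1(t) = 3c_1e^(-3t) + 3c_2te^(-3t) + 2c_2e^(-3t), x_2(t) = -2c_1e^(-3t) - 2c_2te^(-3t) - c_2e^(-3t)

Coefficient matrix A = [[3, 9], [-4, -9]].
Characteristic polynomial det(A - λI) = λ^2 + 6λ + 9 = 0.
Single eigenvalue λ = -3 with algebraic multiplicity 2.
Eigenvector v = (3,-2); generalized eigenvector w with (A-λI)w=v is (2,-1).
General solution: e^(-3t)[c_1·v + c_2·(t·v + w)].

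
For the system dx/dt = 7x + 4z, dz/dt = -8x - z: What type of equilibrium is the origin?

unstable spiral

A = [[7,4],[-8,-1]]; det(A-λI) = λ^2 - 6λ + 25.
λ = 3 ± 4i: positive real part.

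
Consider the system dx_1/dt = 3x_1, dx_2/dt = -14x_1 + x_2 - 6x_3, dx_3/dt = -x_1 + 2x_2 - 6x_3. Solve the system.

x_1(t) = K_1e^(3t), x_2(t) = -4K_1e^(3t) + 2K_2e^(-2t) - 3K_3e^(-3t), x_3(t) = -K_1e^(3t) + K_2e^(-2t) - 2K_3e^(-3t)

Coefficient matrix A = [[3, 0, 0], [-14, 1, -6], [-1, 2, -6]].
det(A - λI) = 0 gives eigenvalues λ = 3, -2, -3.
For λ=3: eigenvector (1,-4,-1).
For λ=-2: eigenvector (0,2,1).
For λ=-3: eigenvector (0,-3,-2).
General solution: K_1e^(3t)(1,-4,-1) + K_2e^(-2t)(0,2,1) + K_3e^(-3t)(0,-3,-2).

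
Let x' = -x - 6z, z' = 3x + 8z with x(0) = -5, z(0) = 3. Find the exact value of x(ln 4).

-1088

A = [[-1,-6],[3,8]]; eigenvalues λ = 2, 5.
Eigenvectors: (2,-1) for λ=2, (1,-1) for λ=5.
From the initial condition, c_1 = -2, c_2 = -1.
x(ln 4) = (-2)(4^2)(2) + (-1)(4^5)(1) = -1088.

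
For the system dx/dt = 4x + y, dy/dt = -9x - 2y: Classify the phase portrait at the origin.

A = [[4,1],[-9,-2]]; det(A-λI) = λ^2 - 2λ + 1.
repeated λ = 1 with a single eigenvector.

unstable improper node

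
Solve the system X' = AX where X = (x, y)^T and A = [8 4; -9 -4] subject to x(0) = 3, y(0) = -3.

Coefficient matrix A = [[8, 4], [-9, -4]].
Characteristic polynomial det(A - λI) = λ^2 - 4λ + 4 = 0.
Single eigenvalue λ = 2 with algebraic multiplicity 2.
Eigenvector v = (-2,3); generalized eigenvector w with (A-λI)w=v is (-1,1).
General solution: e^(2t)[C_1·v + C_2·(t·v + w)].
Applying x(0)=3, y(0)=-3 gives C_1=0, C_2=-3.

x(t) = 6te^(2t) + 3e^(2t), y(t) = -9te^(2t) - 3e^(2t)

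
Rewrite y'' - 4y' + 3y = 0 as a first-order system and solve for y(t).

Let x_1 = y, x_2 = y'. Then x_1' = x_2 and x_2' = -3x_1 + 4x_2.
A = [[0,1],[-3,4]]; det(A-λI) = λ^2 - 4λ + 3.
Eigenvalues λ = 1, 3 with eigenvectors (1,1), (1,3).

y(t) = K_1e^(t) + K_2e^(3t)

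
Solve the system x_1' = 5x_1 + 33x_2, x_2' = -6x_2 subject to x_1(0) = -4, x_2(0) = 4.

x_1(t) = 8e^(5t) - 12e^(-6t), x_2(t) = 4e^(-6t)

Coefficient matrix A = [[5, 33], [0, -6]].
Characteristic polynomial det(A - λI) = λ^2 + λ - 30 = 0.
Eigenvalues λ = -6, 5.
For λ=-6: (A-λI) row 1 is [11, 33], so an eigenvector is (3, -1).
For λ=5: (A-λI) row 1 is [0, 33], so an eigenvector is (-1, 0).
General solution: K_1e^(-6t)(3,-1) + K_2e^(5t)(-1,0).
Applying x_1(0)=-4, x_2(0)=4 gives K_1=-4, K_2=-8.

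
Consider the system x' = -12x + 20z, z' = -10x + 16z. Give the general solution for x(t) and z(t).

x(t) = -3C_1e^(2t)sin(2t) - C_1e^(2t)cos(2t) - C_2e^(2t)sin(2t) + 3C_2e^(2t)cos(2t), z(t) = -2C_1e^(2t)sin(2t) - C_1e^(2t)cos(2t) - C_2e^(2t)sin(2t) + 2C_2e^(2t)cos(2t)

Coefficient matrix A = [[-12, 20], [-10, 16]].
Characteristic polynomial det(A - λI) = λ^2 - 4λ + 8 = 0.
Eigenvalues λ = 2 ± 2i (complex conjugate pair).
For λ=2+2i: an eigenvector is (-1,-1) - i(-3,-2) = (-1 + 3i, -1 + 2i).
A real fundamental pair from Re and Im of e^((2+2i)t)v: X_1 = e^(2t)(cos(2t)·(-1,-1) + sin(2t)·(-3,-2)), X_2 = e^(2t)(sin(2t)·(-1,-1) - cos(2t)·(-3,-2)).
General solution: C_1X_1 + C_2X_2.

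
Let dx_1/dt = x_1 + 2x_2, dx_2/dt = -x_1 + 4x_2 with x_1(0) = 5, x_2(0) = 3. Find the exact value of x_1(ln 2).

A = [[1,2],[-1,4]]; eigenvalues λ = 2, 3.
Eigenvectors: (2,1) for λ=2, (-1,-1) for λ=3.
From the initial condition, c_1 = 2, c_2 = -1.
x_1(ln 2) = (2)(2^2)(2) + (-1)(2^3)(-1) = 24.

24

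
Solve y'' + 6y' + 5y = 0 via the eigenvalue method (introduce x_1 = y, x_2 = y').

y(t) = C_1e^(-t) + C_2e^(-5t)

Let x_1 = y, x_2 = y'. Then x_1' = x_2 and x_2' = -5x_1 - 6x_2.
A = [[0,1],[-5,-6]]; det(A-λI) = λ^2 + 6λ + 5.
Eigenvalues λ = -1, -5 with eigenvectors (1,-1), (1,-5).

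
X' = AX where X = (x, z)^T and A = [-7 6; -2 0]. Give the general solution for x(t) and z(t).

x(t) = 3C_1e^(-3t) + 2C_2e^(-4t), z(t) = 2C_1e^(-3t) + C_2e^(-4t)

Coefficient matrix A = [[-7, 6], [-2, 0]].
Characteristic polynomial det(A - λI) = λ^2 + 7λ + 12 = 0.
Eigenvalues λ = -3, -4.
For λ=-3: (A-λI) row 1 is [-4, 6], so an eigenvector is (3, 2).
For λ=-4: (A-λI) row 1 is [-3, 6], so an eigenvector is (2, 1).
General solution: C_1e^(-3t)(3,2) + C_2e^(-4t)(2,1).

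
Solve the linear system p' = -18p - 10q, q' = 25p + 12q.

p(t) = K_1e^(-3t)sin(5t) - K_1e^(-3t)cos(5t) - K_2e^(-3t)sin(5t) - K_2e^(-3t)cos(5t), q(t) = -2K_1e^(-3t)sin(5t) + K_1e^(-3t)cos(5t) + K_2e^(-3t)sin(5t) + 2K_2e^(-3t)cos(5t)

Coefficient matrix A = [[-18, -10], [25, 12]].
Characteristic polynomial det(A - λI) = λ^2 + 6λ + 34 = 0.
Eigenvalues λ = -3 ± 5i (complex conjugate pair).
For λ=-3+5i: an eigenvector is (-1,1) - i(1,-2) = (-1 - i, 1 + 2i).
A real fundamental pair from Re and Im of e^((-3+5i)t)v: X_1 = e^(-3t)(cos(5t)·(-1,1) + sin(5t)·(1,-2)), X_2 = e^(-3t)(sin(5t)·(-1,1) - cos(5t)·(1,-2)).
General solution: K_1X_1 + K_2X_2.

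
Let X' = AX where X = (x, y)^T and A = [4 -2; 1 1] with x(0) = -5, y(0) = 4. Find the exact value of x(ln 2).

A = [[4,-2],[1,1]]; eigenvalues λ = 3, 2.
Eigenvectors: (2,1) for λ=3, (1,1) for λ=2.
From the initial condition, c_1 = -9, c_2 = 13.
x(ln 2) = (-9)(2^3)(2) + (13)(2^2)(1) = -92.

-92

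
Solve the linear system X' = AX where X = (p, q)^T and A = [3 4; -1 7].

p(t) = -2K_1e^(5t) - 2K_2te^(5t) + K_2e^(5t), q(t) = -K_1e^(5t) - K_2te^(5t)

Coefficient matrix A = [[3, 4], [-1, 7]].
Characteristic polynomial det(A - λI) = λ^2 - 10λ + 25 = 0.
Single eigenvalue λ = 5 with algebraic multiplicity 2.
Eigenvector v = (-2,-1); generalized eigenvector w with (A-λI)w=v is (1,0).
General solution: e^(5t)[K_1·v + K_2·(t·v + w)].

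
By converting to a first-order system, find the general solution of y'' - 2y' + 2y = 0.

Let x_1 = y, x_2 = y'. Then x_1' = x_2 and x_2' = -2x_1 + 2x_2.
A = [[0,1],[-2,2]]; det(A-λI) = λ^2 - 2λ + 2.
Eigenvalues λ = 1 ± i.

y(t) = C_1e^(t)cos(t) + C_2e^(t)sin(t)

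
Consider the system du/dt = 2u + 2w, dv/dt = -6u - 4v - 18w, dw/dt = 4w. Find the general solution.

u(t) = K_2e^(2t) + K_3e^(4t), v(t) = K_1e^(-4t) - K_2e^(2t) - 3K_3e^(4t), w(t) = K_3e^(4t)

Coefficient matrix A = [[2, 0, 2], [-6, -4, -18], [0, 0, 4]].
det(A - λI) = 0 gives eigenvalues λ = -4, 2, 4.
For λ=-4: eigenvector (0,1,0).
For λ=2: eigenvector (1,-1,0).
For λ=4: eigenvector (1,-3,1).
General solution: K_1e^(-4t)(0,1,0) + K_2e^(2t)(1,-1,0) + K_3e^(4t)(1,-3,1).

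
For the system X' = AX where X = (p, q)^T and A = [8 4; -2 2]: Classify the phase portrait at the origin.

unstable node

A = [[8,4],[-2,2]]; det(A-λI) = λ^2 - 10λ + 24.
λ = 6, 4: both positive.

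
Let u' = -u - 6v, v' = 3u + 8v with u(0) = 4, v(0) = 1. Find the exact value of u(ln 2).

-152

A = [[-1,-6],[3,8]]; eigenvalues λ = 2, 5.
Eigenvectors: (2,-1) for λ=2, (1,-1) for λ=5.
From the initial condition, c_1 = 5, c_2 = -6.
u(ln 2) = (5)(2^2)(2) + (-6)(2^5)(1) = -152.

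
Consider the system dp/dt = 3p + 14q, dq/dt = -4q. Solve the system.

Coefficient matrix A = [[3, 14], [0, -4]].
Characteristic polynomial det(A - λI) = λ^2 + λ - 12 = 0.
Eigenvalues λ = 3, -4.
For λ=3: (A-λI) row 1 is [0, 14], so an eigenvector is (-1, 0).
For λ=-4: (A-λI) row 1 is [7, 14], so an eigenvector is (2, -1).
General solution: C_1e^(3t)(-1,0) + C_2e^(-4t)(2,-1).

p(t) = -C_1e^(3t) + 2C_2e^(-4t), q(t) = -C_2e^(-4t)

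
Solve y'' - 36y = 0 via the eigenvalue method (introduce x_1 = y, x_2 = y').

y(t) = c_1e^(-6t) + c_2e^(6t)

Let x_1 = y, x_2 = y'. Then x_1' = x_2 and x_2' = 36x_1.
A = [[0,1],[36,0]]; det(A-λI) = λ^2 - 36.
Eigenvalues λ = -6, 6 with eigenvectors (1,-6), (1,6).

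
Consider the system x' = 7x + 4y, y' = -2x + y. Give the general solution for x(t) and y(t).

Coefficient matrix A = [[7, 4], [-2, 1]].
Characteristic polynomial det(A - λI) = λ^2 - 8λ + 15 = 0.
Eigenvalues λ = 3, 5.
For λ=3: (A-λI) row 1 is [4, 4], so an eigenvector is (1, -1).
For λ=5: (A-λI) row 1 is [2, 4], so an eigenvector is (-2, 1).
General solution: C_1e^(3t)(1,-1) + C_2e^(5t)(-2,1).

x(t) = C_1e^(3t) - 2C_2e^(5t), y(t) = -C_1e^(3t) + C_2e^(5t)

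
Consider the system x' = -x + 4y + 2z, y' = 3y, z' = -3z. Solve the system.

Coefficient matrix A = [[-1, 4, 2], [0, 3, 0], [0, 0, -3]].
det(A - λI) = 0 gives eigenvalues λ = -1, 3, -3.
For λ=-1: eigenvector (1,0,0).
For λ=3: eigenvector (1,1,0).
For λ=-3: eigenvector (-1,0,1).
General solution: c_1e^(-t)(1,0,0) + c_2e^(3t)(1,1,0) + c_3e^(-3t)(-1,0,1).

x(t) = c_1e^(-t) + c_2e^(3t) - c_3e^(-3t), y(t) = c_2e^(3t), z(t) = c_3e^(-3t)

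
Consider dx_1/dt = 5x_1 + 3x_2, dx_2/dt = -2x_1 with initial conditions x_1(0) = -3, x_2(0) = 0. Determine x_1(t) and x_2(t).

Coefficient matrix A = [[5, 3], [-2, 0]].
Characteristic polynomial det(A - λI) = λ^2 - 5λ + 6 = 0.
Eigenvalues λ = 3, 2.
For λ=3: (A-λI) row 1 is [2, 3], so an eigenvector is (3, -2).
For λ=2: (A-λI) row 1 is [3, 3], so an eigenvector is (-1, 1).
General solution: C_1e^(3t)(3,-2) + C_2e^(2t)(-1,1).
Applying x_1(0)=-3, x_2(0)=0 gives C_1=-3, C_2=-6.

x_1(t) = -9e^(3t) + 6e^(2t), x_2(t) = 6e^(3t) - 6e^(2t)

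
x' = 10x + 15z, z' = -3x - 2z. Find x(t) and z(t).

x(t) = -K_1e^(4t)sin(3t) + 2K_1e^(4t)cos(3t) + 2K_2e^(4t)sin(3t) + K_2e^(4t)cos(3t), z(t) = -K_1e^(4t)cos(3t) - K_2e^(4t)sin(3t)

Coefficient matrix A = [[10, 15], [-3, -2]].
Characteristic polynomial det(A - λI) = λ^2 - 8λ + 25 = 0.
Eigenvalues λ = 4 ± 3i (complex conjugate pair).
For λ=4+3i: an eigenvector is (2,-1) - i(-1,0) = (2 + i, -1).
A real fundamental pair from Re and Im of e^((4+3i)t)v: X_1 = e^(4t)(cos(3t)·(2,-1) + sin(3t)·(-1,0)), X_2 = e^(4t)(sin(3t)·(2,-1) - cos(3t)·(-1,0)).
General solution: K_1X_1 + K_2X_2.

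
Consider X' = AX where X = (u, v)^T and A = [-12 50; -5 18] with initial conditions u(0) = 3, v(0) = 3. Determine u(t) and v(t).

Coefficient matrix A = [[-12, 50], [-5, 18]].
Characteristic polynomial det(A - λI) = λ^2 - 6λ + 34 = 0.
Eigenvalues λ = 3 ± 5i (complex conjugate pair).
For λ=3+5i: an eigenvector is (-3,-1) - i(-1,0) = (-3 + i, -1).
A real fundamental pair from Re and Im of e^((3+5i)t)v: X_1 = e^(3t)(cos(5t)·(-3,-1) + sin(5t)·(-1,0)), X_2 = e^(3t)(sin(5t)·(-3,-1) - cos(5t)·(-1,0)).
General solution: c_1X_1 + c_2X_2.
Applying u(0)=3, v(0)=3 gives c_1=-3, c_2=-6.

u(t) = 21e^(3t)sin(5t) + 3e^(3t)cos(5t), v(t) = 6e^(3t)sin(5t) + 3e^(3t)cos(5t)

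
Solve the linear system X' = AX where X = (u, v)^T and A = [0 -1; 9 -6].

u(t) = -K_1e^(-3t) - K_2te^(-3t) - K_2e^(-3t), v(t) = -3K_1e^(-3t) - 3K_2te^(-3t) - 2K_2e^(-3t)

Coefficient matrix A = [[0, -1], [9, -6]].
Characteristic polynomial det(A - λI) = λ^2 + 6λ + 9 = 0.
Single eigenvalue λ = -3 with algebraic multiplicity 2.
Eigenvector v = (-1,-3); generalized eigenvector w with (A-λI)w=v is (-1,-2).
General solution: e^(-3t)[K_1·v + K_2·(t·v + w)].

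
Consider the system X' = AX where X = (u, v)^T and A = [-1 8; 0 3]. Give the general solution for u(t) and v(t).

Coefficient matrix A = [[-1, 8], [0, 3]].
Characteristic polynomial det(A - λI) = λ^2 - 2λ - 3 = 0.
Eigenvalues λ = 3, -1.
For λ=3: (A-λI) row 1 is [-4, 8], so an eigenvector is (2, 1).
For λ=-1: (A-λI) row 1 is [0, 8], so an eigenvector is (-1, 0).
General solution: C_1e^(3t)(2,1) + C_2e^(-t)(-1,0).

u(t) = 2C_1e^(3t) - C_2e^(-t), v(t) = C_1e^(3t)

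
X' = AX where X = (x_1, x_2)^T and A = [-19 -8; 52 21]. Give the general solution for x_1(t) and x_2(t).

x_1(t) = -K_1e^(t)sin(4t) + K_1e^(t)cos(4t) + K_2e^(t)sin(4t) + K_2e^(t)cos(4t), x_2(t) = 3K_1e^(t)sin(4t) - 2K_1e^(t)cos(4t) - 2K_2e^(t)sin(4t) - 3K_2e^(t)cos(4t)

Coefficient matrix A = [[-19, -8], [52, 21]].
Characteristic polynomial det(A - λI) = λ^2 - 2λ + 17 = 0.
Eigenvalues λ = 1 ± 4i (complex conjugate pair).
For λ=1+4i: an eigenvector is (1,-2) - i(-1,3) = (1 + i, -2 - 3i).
A real fundamental pair from Re and Im of e^((1+4i)t)v: X_1 = e^(t)(cos(4t)·(1,-2) + sin(4t)·(-1,3)), X_2 = e^(t)(sin(4t)·(1,-2) - cos(4t)·(-1,3)).
General solution: K_1X_1 + K_2X_2.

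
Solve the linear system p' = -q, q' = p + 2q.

Coefficient matrix A = [[0, -1], [1, 2]].
Characteristic polynomial det(A - λI) = λ^2 - 2λ + 1 = 0.
Single eigenvalue λ = 1 with algebraic multiplicity 2.
Eigenvector v = (-1,1); generalized eigenvector w with (A-λI)w=v is (0,1).
General solution: e^(t)[K_1·v + K_2·(t·v + w)].

p(t) = -K_1e^(t) - K_2te^(t), q(t) = K_1e^(t) + K_2te^(t) + K_2e^(t)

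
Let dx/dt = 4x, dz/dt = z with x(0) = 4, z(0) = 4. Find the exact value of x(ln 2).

A = [[4,0],[0,1]]; eigenvalues λ = 1, 4.
Eigenvectors: (0,1) for λ=1, (-1,0) for λ=4.
From the initial condition, c_1 = 4, c_2 = -4.
x(ln 2) = (4)(2^1)(0) + (-4)(2^4)(-1) = 64.

64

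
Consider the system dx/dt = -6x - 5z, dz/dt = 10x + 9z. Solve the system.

x(t) = -K_1e^(-t) - K_2e^(4t), z(t) = K_1e^(-t) + 2K_2e^(4t)

Coefficient matrix A = [[-6, -5], [10, 9]].
Characteristic polynomial det(A - λI) = λ^2 - 3λ - 4 = 0.
Eigenvalues λ = -1, 4.
For λ=-1: (A-λI) row 1 is [-5, -5], so an eigenvector is (-1, 1).
For λ=4: (A-λI) row 1 is [-10, -5], so an eigenvector is (-1, 2).
General solution: K_1e^(-t)(-1,1) + K_2e^(4t)(-1,2).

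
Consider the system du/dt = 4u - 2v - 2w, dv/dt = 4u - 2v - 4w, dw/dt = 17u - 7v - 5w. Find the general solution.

Coefficient matrix A = [[4, -2, -2], [4, -2, -4], [17, -7, -5]].
det(A - λI) = 0 gives eigenvalues λ = -3, 2, -2.
For λ=-3: eigenvector (2,4,3).
For λ=2: eigenvector (0,1,-1).
For λ=-2: eigenvector (1,2,1).
General solution: K_1e^(-3t)(2,4,3) + K_2e^(2t)(0,1,-1) + K_3e^(-2t)(1,2,1).

u(t) = 2K_1e^(-3t) + K_3e^(-2t), v(t) = 4K_1e^(-3t) + K_2e^(2t) + 2K_3e^(-2t), w(t) = 3K_1e^(-3t) - K_2e^(2t) + K_3e^(-2t)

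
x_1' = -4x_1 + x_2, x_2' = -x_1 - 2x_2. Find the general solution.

x_1(t) = -c_1e^(-3t) - c_2te^(-3t) - c_2e^(-3t), x_2(t) = -c_1e^(-3t) - c_2te^(-3t) - 2c_2e^(-3t)

Coefficient matrix A = [[-4, 1], [-1, -2]].
Characteristic polynomial det(A - λI) = λ^2 + 6λ + 9 = 0.
Single eigenvalue λ = -3 with algebraic multiplicity 2.
Eigenvector v = (-1,-1); generalized eigenvector w with (A-λI)w=v is (-1,-2).
General solution: e^(-3t)[c_1·v + c_2·(t·v + w)].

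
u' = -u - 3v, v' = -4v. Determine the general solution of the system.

Coefficient matrix A = [[-1, -3], [0, -4]].
Characteristic polynomial det(A - λI) = λ^2 + 5λ + 4 = 0.
Eigenvalues λ = -1, -4.
For λ=-1: (A-λI) row 1 is [0, -3], so an eigenvector is (1, 0).
For λ=-4: (A-λI) row 1 is [3, -3], so an eigenvector is (-1, -1).
General solution: C_1e^(-t)(1,0) + C_2e^(-4t)(-1,-1).

u(t) = C_1e^(-t) - C_2e^(-4t), v(t) = -C_2e^(-4t)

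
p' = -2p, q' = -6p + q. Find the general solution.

p(t) = -c_2e^(-2t), q(t) = -c_1e^(t) - 2c_2e^(-2t)

Coefficient matrix A = [[-2, 0], [-6, 1]].
Characteristic polynomial det(A - λI) = λ^2 + λ - 2 = 0.
Eigenvalues λ = 1, -2.
For λ=1: (A-λI) row 1 is [-3, 0], so an eigenvector is (0, -1).
For λ=-2: (A-λI) row 2 is [-6, 3], so an eigenvector is (-1, -2).
General solution: c_1e^(t)(0,-1) + c_2e^(-2t)(-1,-2).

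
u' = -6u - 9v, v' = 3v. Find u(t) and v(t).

Coefficient matrix A = [[-6, -9], [0, 3]].
Characteristic polynomial det(A - λI) = λ^2 + 3λ - 18 = 0.
Eigenvalues λ = -6, 3.
For λ=-6: (A-λI) row 1 is [0, -9], so an eigenvector is (-1, 0).
For λ=3: (A-λI) row 1 is [-9, -9], so an eigenvector is (1, -1).
General solution: C_1e^(-6t)(-1,0) + C_2e^(3t)(1,-1).

u(t) = -C_1e^(-6t) + C_2e^(3t), v(t) = -C_2e^(3t)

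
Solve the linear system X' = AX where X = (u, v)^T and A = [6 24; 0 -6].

u(t) = -c_1e^(6t) - 2c_2e^(-6t), v(t) = c_2e^(-6t)

Coefficient matrix A = [[6, 24], [0, -6]].
Characteristic polynomial det(A - λI) = λ^2 - 36 = 0.
Eigenvalues λ = 6, -6.
For λ=6: (A-λI) row 1 is [0, 24], so an eigenvector is (-1, 0).
For λ=-6: (A-λI) row 1 is [12, 24], so an eigenvector is (-2, 1).
General solution: c_1e^(6t)(-1,0) + c_2e^(-6t)(-2,1).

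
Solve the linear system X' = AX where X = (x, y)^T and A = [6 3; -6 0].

x(t) = C_1e^(3t)sin(3t) - C_2e^(3t)cos(3t), y(t) = -C_1e^(3t)sin(3t) + C_1e^(3t)cos(3t) + C_2e^(3t)sin(3t) + C_2e^(3t)cos(3t)

Coefficient matrix A = [[6, 3], [-6, 0]].
Characteristic polynomial det(A - λI) = λ^2 - 6λ + 18 = 0.
Eigenvalues λ = 3 ± 3i (complex conjugate pair).
For λ=3+3i: an eigenvector is (0,1) - i(1,-1) = (0 - i, 1 + i).
A real fundamental pair from Re and Im of e^((3+3i)t)v: X_1 = e^(3t)(cos(3t)·(0,1) + sin(3t)·(1,-1)), X_2 = e^(3t)(sin(3t)·(0,1) - cos(3t)·(1,-1)).
General solution: C_1X_1 + C_2X_2.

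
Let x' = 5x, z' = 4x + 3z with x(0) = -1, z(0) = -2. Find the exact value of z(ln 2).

-64

A = [[5,0],[4,3]]; eigenvalues λ = 5, 3.
Eigenvectors: (1,2) for λ=5, (0,-1) for λ=3.
From the initial condition, c_1 = -1, c_2 = 0.
z(ln 2) = (-1)(2^5)(2) + (0)(2^3)(-1) = -64.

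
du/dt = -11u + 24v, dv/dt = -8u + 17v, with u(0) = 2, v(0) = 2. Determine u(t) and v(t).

u(t) = 6e^(5t) - 4e^(t), v(t) = 4e^(5t) - 2e^(t)

Coefficient matrix A = [[-11, 24], [-8, 17]].
Characteristic polynomial det(A - λI) = λ^2 - 6λ + 5 = 0.
Eigenvalues λ = 1, 5.
For λ=1: (A-λI) row 1 is [-12, 24], so an eigenvector is (2, 1).
For λ=5: (A-λI) row 1 is [-16, 24], so an eigenvector is (-3, -2).
General solution: c_1e^(t)(2,1) + c_2e^(5t)(-3,-2).
Applying u(0)=2, v(0)=2 gives c_1=-2, c_2=-2.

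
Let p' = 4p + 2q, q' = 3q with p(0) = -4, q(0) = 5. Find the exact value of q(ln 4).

A = [[4,2],[0,3]]; eigenvalues λ = 4, 3.
Eigenvectors: (1,0) for λ=4, (-2,1) for λ=3.
From the initial condition, c_1 = 6, c_2 = 5.
q(ln 4) = (6)(4^4)(0) + (5)(4^3)(1) = 320.

320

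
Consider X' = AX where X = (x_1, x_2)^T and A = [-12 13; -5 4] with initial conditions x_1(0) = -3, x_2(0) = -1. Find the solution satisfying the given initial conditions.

Coefficient matrix A = [[-12, 13], [-5, 4]].
Characteristic polynomial det(A - λI) = λ^2 + 8λ + 17 = 0.
Eigenvalues λ = -4 ± i (complex conjugate pair).
For λ=-4+i: an eigenvector is (2,1) - i(-3,-2) = (2 + 3i, 1 + 2i).
A real fundamental pair from Re and Im of e^((-4+i)t)v: X_1 = e^(-4t)(cos(t)·(2,1) + sin(t)·(-3,-2)), X_2 = e^(-4t)(sin(t)·(2,1) - cos(t)·(-3,-2)).
General solution: C_1X_1 + C_2X_2.
Applying x_1(0)=-3, x_2(0)=-1 gives C_1=-3, C_2=1.

x_1(t) = 11e^(-4t)sin(t) - 3e^(-4t)cos(t), x_2(t) = 7e^(-4t)sin(t) - e^(-4t)cos(t)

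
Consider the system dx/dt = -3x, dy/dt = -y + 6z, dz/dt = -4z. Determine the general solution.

x(t) = K_1e^(-3t), y(t) = -2K_2e^(-4t) + K_3e^(-t), z(t) = K_2e^(-4t)

Coefficient matrix A = [[-3, 0, 0], [0, -1, 6], [0, 0, -4]].
det(A - λI) = 0 gives eigenvalues λ = -3, -4, -1.
For λ=-3: eigenvector (1,0,0).
For λ=-4: eigenvector (0,-2,1).
For λ=-1: eigenvector (0,1,0).
General solution: K_1e^(-3t)(1,0,0) + K_2e^(-4t)(0,-2,1) + K_3e^(-t)(0,1,0).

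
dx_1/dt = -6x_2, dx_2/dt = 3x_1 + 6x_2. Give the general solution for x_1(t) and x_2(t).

x_1(t) = -c_1e^(3t)sin(3t) - c_1e^(3t)cos(3t) - c_2e^(3t)sin(3t) + c_2e^(3t)cos(3t), x_2(t) = c_1e^(3t)cos(3t) + c_2e^(3t)sin(3t)

Coefficient matrix A = [[0, -6], [3, 6]].
Characteristic polynomial det(A - λI) = λ^2 - 6λ + 18 = 0.
Eigenvalues λ = 3 ± 3i (complex conjugate pair).
For λ=3+3i: an eigenvector is (-1,1) - i(-1,0) = (-1 + i, 1).
A real fundamental pair from Re and Im of e^((3+3i)t)v: X_1 = e^(3t)(cos(3t)·(-1,1) + sin(3t)·(-1,0)), X_2 = e^(3t)(sin(3t)·(-1,1) - cos(3t)·(-1,0)).
General solution: c_1X_1 + c_2X_2.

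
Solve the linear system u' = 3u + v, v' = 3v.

Coefficient matrix A = [[3, 1], [0, 3]].
Characteristic polynomial det(A - λI) = λ^2 - 6λ + 9 = 0.
Single eigenvalue λ = 3 with algebraic multiplicity 2.
Eigenvector v = (1,0); generalized eigenvector w with (A-λI)w=v is (3,1).
General solution: e^(3t)[K_1·v + K_2·(t·v + w)].

u(t) = K_1e^(3t) + K_2te^(3t) + 3K_2e^(3t), v(t) = K_2e^(3t)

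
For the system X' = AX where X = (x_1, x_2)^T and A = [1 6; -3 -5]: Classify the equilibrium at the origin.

stable spiral

A = [[1,6],[-3,-5]]; det(A-λI) = λ^2 + 4λ + 13.
λ = -2 ± 3i: negative real part.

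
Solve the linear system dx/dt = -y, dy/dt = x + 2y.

x(t) = -C_1e^(t) - C_2te^(t) - C_2e^(t), y(t) = C_1e^(t) + C_2te^(t) + 2C_2e^(t)

Coefficient matrix A = [[0, -1], [1, 2]].
Characteristic polynomial det(A - λI) = λ^2 - 2λ + 1 = 0.
Single eigenvalue λ = 1 with algebraic multiplicity 2.
Eigenvector v = (-1,1); generalized eigenvector w with (A-λI)w=v is (-1,2).
General solution: e^(t)[C_1·v + C_2·(t·v + w)].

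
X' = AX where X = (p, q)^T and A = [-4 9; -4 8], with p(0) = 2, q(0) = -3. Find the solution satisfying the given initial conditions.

p(t) = -39te^(2t) + 2e^(2t), q(t) = -26te^(2t) - 3e^(2t)

Coefficient matrix A = [[-4, 9], [-4, 8]].
Characteristic polynomial det(A - λI) = λ^2 - 4λ + 4 = 0.
Single eigenvalue λ = 2 with algebraic multiplicity 2.
Eigenvector v = (3,2); generalized eigenvector w with (A-λI)w=v is (1,1).
General solution: e^(2t)[K_1·v + K_2·(t·v + w)].
Applying p(0)=2, q(0)=-3 gives K_1=5, K_2=-13.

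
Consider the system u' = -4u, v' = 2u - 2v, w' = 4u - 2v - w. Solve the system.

u(t) = K_1e^(-4t), v(t) = -K_1e^(-4t) + K_2e^(-2t), w(t) = -2K_1e^(-4t) + 2K_2e^(-2t) + K_3e^(-t)

Coefficient matrix A = [[-4, 0, 0], [2, -2, 0], [4, -2, -1]].
det(A - λI) = 0 gives eigenvalues λ = -4, -2, -1.
For λ=-4: eigenvector (1,-1,-2).
For λ=-2: eigenvector (0,1,2).
For λ=-1: eigenvector (0,0,1).
General solution: K_1e^(-4t)(1,-1,-2) + K_2e^(-2t)(0,1,2) + K_3e^(-t)(0,0,1).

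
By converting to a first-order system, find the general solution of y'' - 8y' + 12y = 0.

y(t) = C_1e^(2t) + C_2e^(6t)

Let x_1 = y, x_2 = y'. Then x_1' = x_2 and x_2' = -12x_1 + 8x_2.
A = [[0,1],[-12,8]]; det(A-λI) = λ^2 - 8λ + 12.
Eigenvalues λ = 2, 6 with eigenvectors (1,2), (1,6).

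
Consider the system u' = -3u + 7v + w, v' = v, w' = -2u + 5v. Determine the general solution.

Coefficient matrix A = [[-3, 7, 1], [0, 1, 0], [-2, 5, 0]].
det(A - λI) = 0 gives eigenvalues λ = -2, 1, -1.
For λ=-2: eigenvector (1,0,1).
For λ=1: eigenvector (2,1,1).
For λ=-1: eigenvector (1,0,2).
General solution: C_1e^(-2t)(1,0,1) + C_2e^(t)(2,1,1) + C_3e^(-t)(1,0,2).

u(t) = C_1e^(-2t) + 2C_2e^(t) + C_3e^(-t), v(t) = C_2e^(t), w(t) = C_1e^(-2t) + C_2e^(t) + 2C_3e^(-t)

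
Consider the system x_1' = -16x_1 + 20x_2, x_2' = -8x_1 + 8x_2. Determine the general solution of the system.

Coefficient matrix A = [[-16, 20], [-8, 8]].
Characteristic polynomial det(A - λI) = λ^2 + 8λ + 32 = 0.
Eigenvalues λ = -4 ± 4i (complex conjugate pair).
For λ=-4+4i: an eigenvector is (2,1) - i(-1,-1) = (2 + i, 1 + i).
A real fundamental pair from Re and Im of e^((-4+4i)t)v: X_1 = e^(-4t)(cos(4t)·(2,1) + sin(4t)·(-1,-1)), X_2 = e^(-4t)(sin(4t)·(2,1) - cos(4t)·(-1,-1)).
General solution: c_1X_1 + c_2X_2.

x_1(t) = -c_1e^(-4t)sin(4t) + 2c_1e^(-4t)cos(4t) + 2c_2e^(-4t)sin(4t) + c_2e^(-4t)cos(4t), x_2(t) = -c_1e^(-4t)sin(4t) + c_1e^(-4t)cos(4t) + c_2e^(-4t)sin(4t) + c_2e^(-4t)cos(4t)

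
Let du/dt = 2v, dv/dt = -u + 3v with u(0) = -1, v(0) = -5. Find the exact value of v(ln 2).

A = [[0,2],[-1,3]]; eigenvalues λ = 1, 2.
Eigenvectors: (-2,-1) for λ=1, (-1,-1) for λ=2.
From the initial condition, c_1 = -4, c_2 = 9.
v(ln 2) = (-4)(2^1)(-1) + (9)(2^2)(-1) = -28.

-28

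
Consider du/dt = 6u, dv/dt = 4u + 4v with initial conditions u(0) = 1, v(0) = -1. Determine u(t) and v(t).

u(t) = e^(6t), v(t) = 2e^(6t) - 3e^(4t)

Coefficient matrix A = [[6, 0], [4, 4]].
Characteristic polynomial det(A - λI) = λ^2 - 10λ + 24 = 0.
Eigenvalues λ = 4, 6.
For λ=4: (A-λI) row 1 is [2, 0], so an eigenvector is (0, 1).
For λ=6: (A-λI) row 2 is [4, -2], so an eigenvector is (-1, -2).
General solution: c_1e^(4t)(0,1) + c_2e^(6t)(-1,-2).
Applying u(0)=1, v(0)=-1 gives c_1=-3, c_2=-1.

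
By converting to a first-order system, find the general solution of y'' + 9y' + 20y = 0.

Let x_1 = y, x_2 = y'. Then x_1' = x_2 and x_2' = -20x_1 - 9x_2.
A = [[0,1],[-20,-9]]; det(A-λI) = λ^2 + 9λ + 20.
Eigenvalues λ = -5, -4 with eigenvectors (1,-5), (1,-4).

y(t) = K_1e^(-5t) + K_2e^(-4t)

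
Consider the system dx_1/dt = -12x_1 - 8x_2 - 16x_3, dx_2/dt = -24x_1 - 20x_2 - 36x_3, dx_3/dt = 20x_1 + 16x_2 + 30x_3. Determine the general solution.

x_1(t) = -K_1e^(4t) - K_3e^(-4t), x_2(t) = -2K_1e^(4t) - 2K_2e^(-2t) - 3K_3e^(-4t), x_3(t) = 2K_1e^(4t) + K_2e^(-2t) + 2K_3e^(-4t)

Coefficient matrix A = [[-12, -8, -16], [-24, -20, -36], [20, 16, 30]].
det(A - λI) = 0 gives eigenvalues λ = 4, -2, -4.
For λ=4: eigenvector (-1,-2,2).
For λ=-2: eigenvector (0,-2,1).
For λ=-4: eigenvector (-1,-3,2).
General solution: K_1e^(4t)(-1,-2,2) + K_2e^(-2t)(0,-2,1) + K_3e^(-4t)(-1,-3,2).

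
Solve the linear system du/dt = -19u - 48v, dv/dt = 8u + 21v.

u(t) = 3c_1e^(-3t) + 2c_2e^(5t), v(t) = -c_1e^(-3t) - c_2e^(5t)

Coefficient matrix A = [[-19, -48], [8, 21]].
Characteristic polynomial det(A - λI) = λ^2 - 2λ - 15 = 0.
Eigenvalues λ = -3, 5.
For λ=-3: (A-λI) row 1 is [-16, -48], so an eigenvector is (3, -1).
For λ=5: (A-λI) row 1 is [-24, -48], so an eigenvector is (2, -1).
General solution: c_1e^(-3t)(3,-1) + c_2e^(5t)(2,-1).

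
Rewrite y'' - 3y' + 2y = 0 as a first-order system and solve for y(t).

Let x_1 = y, x_2 = y'. Then x_1' = x_2 and x_2' = -2x_1 + 3x_2.
A = [[0,1],[-2,3]]; det(A-λI) = λ^2 - 3λ + 2.
Eigenvalues λ = 2, 1 with eigenvectors (1,2), (1,1).

y(t) = C_1e^(2t) + C_2e^(t)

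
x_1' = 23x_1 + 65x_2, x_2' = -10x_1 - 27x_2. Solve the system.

Coefficient matrix A = [[23, 65], [-10, -27]].
Characteristic polynomial det(A - λI) = λ^2 + 4λ + 29 = 0.
Eigenvalues λ = -2 ± 5i (complex conjugate pair).
For λ=-2+5i: an eigenvector is (-2,1) - i(3,-1) = (-2 - 3i, 1 + i).
A real fundamental pair from Re and Im of e^((-2+5i)t)v: X_1 = e^(-2t)(cos(5t)·(-2,1) + sin(5t)·(3,-1)), X_2 = e^(-2t)(sin(5t)·(-2,1) - cos(5t)·(3,-1)).
General solution: K_1X_1 + K_2X_2.

x_1(t) = 3K_1e^(-2t)sin(5t) - 2K_1e^(-2t)cos(5t) - 2K_2e^(-2t)sin(5t) - 3K_2e^(-2t)cos(5t), x_2(t) = -K_1e^(-2t)sin(5t) + K_1e^(-2t)cos(5t) + K_2e^(-2t)sin(5t) + K_2e^(-2t)cos(5t)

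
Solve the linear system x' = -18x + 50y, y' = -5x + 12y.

x(t) = K_1e^(-3t)sin(5t) + 3K_1e^(-3t)cos(5t) + 3K_2e^(-3t)sin(5t) - K_2e^(-3t)cos(5t), y(t) = K_1e^(-3t)cos(5t) + K_2e^(-3t)sin(5t)

Coefficient matrix A = [[-18, 50], [-5, 12]].
Characteristic polynomial det(A - λI) = λ^2 + 6λ + 34 = 0.
Eigenvalues λ = -3 ± 5i (complex conjugate pair).
For λ=-3+5i: an eigenvector is (3,1) - i(1,0) = (3 - i, 1).
A real fundamental pair from Re and Im of e^((-3+5i)t)v: X_1 = e^(-3t)(cos(5t)·(3,1) + sin(5t)·(1,0)), X_2 = e^(-3t)(sin(5t)·(3,1) - cos(5t)·(1,0)).
General solution: K_1X_1 + K_2X_2.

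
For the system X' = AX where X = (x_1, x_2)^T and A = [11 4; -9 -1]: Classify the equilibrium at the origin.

A = [[11,4],[-9,-1]]; det(A-λI) = λ^2 - 10λ + 25.
repeated λ = 5 with a single eigenvector.

unstable improper node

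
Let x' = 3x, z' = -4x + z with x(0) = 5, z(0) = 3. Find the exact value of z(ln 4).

A = [[3,0],[-4,1]]; eigenvalues λ = 3, 1.
Eigenvectors: (1,-2) for λ=3, (0,-1) for λ=1.
From the initial condition, c_1 = 5, c_2 = -13.
z(ln 4) = (5)(4^3)(-2) + (-13)(4^1)(-1) = -588.

-588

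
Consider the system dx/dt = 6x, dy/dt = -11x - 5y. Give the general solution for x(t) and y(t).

x(t) = -C_2e^(6t), y(t) = -C_1e^(-5t) + C_2e^(6t)

Coefficient matrix A = [[6, 0], [-11, -5]].
Characteristic polynomial det(A - λI) = λ^2 - λ - 30 = 0.
Eigenvalues λ = -5, 6.
For λ=-5: (A-λI) row 1 is [11, 0], so an eigenvector is (0, -1).
For λ=6: (A-λI) row 2 is [-11, -11], so an eigenvector is (-1, 1).
General solution: C_1e^(-5t)(0,-1) + C_2e^(6t)(-1,1).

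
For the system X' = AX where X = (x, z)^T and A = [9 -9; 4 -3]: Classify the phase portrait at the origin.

A = [[9,-9],[4,-3]]; det(A-λI) = λ^2 - 6λ + 9.
repeated λ = 3 with a single eigenvector.

unstable improper node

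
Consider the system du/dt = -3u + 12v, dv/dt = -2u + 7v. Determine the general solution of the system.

u(t) = 2K_1e^(3t) + 3K_2e^(t), v(t) = K_1e^(3t) + K_2e^(t)

Coefficient matrix A = [[-3, 12], [-2, 7]].
Characteristic polynomial det(A - λI) = λ^2 - 4λ + 3 = 0.
Eigenvalues λ = 3, 1.
For λ=3: (A-λI) row 1 is [-6, 12], so an eigenvector is (2, 1).
For λ=1: (A-λI) row 1 is [-4, 12], so an eigenvector is (3, 1).
General solution: K_1e^(3t)(2,1) + K_2e^(t)(3,1).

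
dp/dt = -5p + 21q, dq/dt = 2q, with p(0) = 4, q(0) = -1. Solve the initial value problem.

Coefficient matrix A = [[-5, 21], [0, 2]].
Characteristic polynomial det(A - λI) = λ^2 + 3λ - 10 = 0.
Eigenvalues λ = -5, 2.
For λ=-5: (A-λI) row 1 is [0, 21], so an eigenvector is (-1, 0).
For λ=2: (A-λI) row 1 is [-7, 21], so an eigenvector is (3, 1).
General solution: c_1e^(-5t)(-1,0) + c_2e^(2t)(3,1).
Applying p(0)=4, q(0)=-1 gives c_1=-7, c_2=-1.

p(t) = -3e^(2t) + 7e^(-5t), q(t) = -e^(2t)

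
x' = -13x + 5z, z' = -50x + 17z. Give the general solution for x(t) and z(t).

x(t) = C_1e^(2t)cos(5t) + C_2e^(2t)sin(5t), z(t) = -C_1e^(2t)sin(5t) + 3C_1e^(2t)cos(5t) + 3C_2e^(2t)sin(5t) + C_2e^(2t)cos(5t)

Coefficient matrix A = [[-13, 5], [-50, 17]].
Characteristic polynomial det(A - λI) = λ^2 - 4λ + 29 = 0.
Eigenvalues λ = 2 ± 5i (complex conjugate pair).
For λ=2+5i: an eigenvector is (1,3) - i(0,-1) = (1, 3 + i).
A real fundamental pair from Re and Im of e^((2+5i)t)v: X_1 = e^(2t)(cos(5t)·(1,3) + sin(5t)·(0,-1)), X_2 = e^(2t)(sin(5t)·(1,3) - cos(5t)·(0,-1)).
General solution: C_1X_1 + C_2X_2.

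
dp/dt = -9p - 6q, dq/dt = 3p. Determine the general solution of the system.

Coefficient matrix A = [[-9, -6], [3, 0]].
Characteristic polynomial det(A - λI) = λ^2 + 9λ + 18 = 0.
Eigenvalues λ = -6, -3.
For λ=-6: (A-λI) row 1 is [-3, -6], so an eigenvector is (2, -1).
For λ=-3: (A-λI) row 1 is [-6, -6], so an eigenvector is (1, -1).
General solution: C_1e^(-6t)(2,-1) + C_2e^(-3t)(1,-1).

p(t) = 2C_1e^(-6t) + C_2e^(-3t), q(t) = -C_1e^(-6t) - C_2e^(-3t)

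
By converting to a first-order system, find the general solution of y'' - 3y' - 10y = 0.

y(t) = c_1e^(-2t) + c_2e^(5t)

Let x_1 = y, x_2 = y'. Then x_1' = x_2 and x_2' = 10x_1 + 3x_2.
A = [[0,1],[10,3]]; det(A-λI) = λ^2 - 3λ - 10.
Eigenvalues λ = -2, 5 with eigenvectors (1,-2), (1,5).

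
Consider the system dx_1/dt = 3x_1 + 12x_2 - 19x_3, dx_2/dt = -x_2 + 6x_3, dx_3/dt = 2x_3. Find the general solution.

x_1(t) = c_1e^(3t) - 5c_2e^(2t) - 3c_3e^(-t), x_2(t) = 2c_2e^(2t) + c_3e^(-t), x_3(t) = c_2e^(2t)

Coefficient matrix A = [[3, 12, -19], [0, -1, 6], [0, 0, 2]].
det(A - λI) = 0 gives eigenvalues λ = 3, 2, -1.
For λ=3: eigenvector (1,0,0).
For λ=2: eigenvector (-5,2,1).
For λ=-1: eigenvector (-3,1,0).
General solution: c_1e^(3t)(1,0,0) + c_2e^(2t)(-5,2,1) + c_3e^(-t)(-3,1,0).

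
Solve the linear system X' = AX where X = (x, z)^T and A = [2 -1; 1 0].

Coefficient matrix A = [[2, -1], [1, 0]].
Characteristic polynomial det(A - λI) = λ^2 - 2λ + 1 = 0.
Single eigenvalue λ = 1 with algebraic multiplicity 2.
Eigenvector v = (1,1); generalized eigenvector w with (A-λI)w=v is (0,-1).
General solution: e^(t)[C_1·v + C_2·(t·v + w)].

x(t) = C_1e^(t) + C_2te^(t), z(t) = C_1e^(t) + C_2te^(t) - C_2e^(t)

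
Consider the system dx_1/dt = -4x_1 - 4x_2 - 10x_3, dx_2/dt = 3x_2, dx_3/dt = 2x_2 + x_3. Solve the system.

x_1(t) = c_1e^(-4t) - 2c_2e^(3t) - 2c_3e^(t), x_2(t) = c_2e^(3t), x_3(t) = c_2e^(3t) + c_3e^(t)

Coefficient matrix A = [[-4, -4, -10], [0, 3, 0], [0, 2, 1]].
det(A - λI) = 0 gives eigenvalues λ = -4, 3, 1.
For λ=-4: eigenvector (1,0,0).
For λ=3: eigenvector (-2,1,1).
For λ=1: eigenvector (-2,0,1).
General solution: c_1e^(-4t)(1,0,0) + c_2e^(3t)(-2,1,1) + c_3e^(t)(-2,0,1).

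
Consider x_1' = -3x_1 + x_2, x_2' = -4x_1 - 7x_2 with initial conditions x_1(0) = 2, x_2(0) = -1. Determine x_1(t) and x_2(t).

x_1(t) = 3te^(-5t) + 2e^(-5t), x_2(t) = -6te^(-5t) - e^(-5t)

Coefficient matrix A = [[-3, 1], [-4, -7]].
Characteristic polynomial det(A - λI) = λ^2 + 10λ + 25 = 0.
Single eigenvalue λ = -5 with algebraic multiplicity 2.
Eigenvector v = (1,-2); generalized eigenvector w with (A-λI)w=v is (-1,3).
General solution: e^(-5t)[K_1·v + K_2·(t·v + w)].
Applying x_1(0)=2, x_2(0)=-1 gives K_1=5, K_2=3.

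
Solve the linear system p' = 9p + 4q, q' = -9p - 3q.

p(t) = -2C_1e^(3t) - 2C_2te^(3t) - C_2e^(3t), q(t) = 3C_1e^(3t) + 3C_2te^(3t) + C_2e^(3t)

Coefficient matrix A = [[9, 4], [-9, -3]].
Characteristic polynomial det(A - λI) = λ^2 - 6λ + 9 = 0.
Single eigenvalue λ = 3 with algebraic multiplicity 2.
Eigenvector v = (-2,3); generalized eigenvector w with (A-λI)w=v is (-1,1).
General solution: e^(3t)[C_1·v + C_2·(t·v + w)].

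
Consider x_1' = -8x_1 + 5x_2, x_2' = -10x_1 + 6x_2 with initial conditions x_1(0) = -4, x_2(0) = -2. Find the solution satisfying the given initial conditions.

x_1(t) = 18e^(-t)sin(t) - 4e^(-t)cos(t), x_2(t) = 26e^(-t)sin(t) - 2e^(-t)cos(t)

Coefficient matrix A = [[-8, 5], [-10, 6]].
Characteristic polynomial det(A - λI) = λ^2 + 2λ + 2 = 0.
Eigenvalues λ = -1 ± i (complex conjugate pair).
For λ=-1+i: an eigenvector is (2,3) - i(1,1) = (2 - i, 3 - i).
A real fundamental pair from Re and Im of e^((-1+i)t)v: X_1 = e^(-t)(cos(t)·(2,3) + sin(t)·(1,1)), X_2 = e^(-t)(sin(t)·(2,3) - cos(t)·(1,1)).
General solution: C_1X_1 + C_2X_2.
Applying x_1(0)=-4, x_2(0)=-2 gives C_1=2, C_2=8.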